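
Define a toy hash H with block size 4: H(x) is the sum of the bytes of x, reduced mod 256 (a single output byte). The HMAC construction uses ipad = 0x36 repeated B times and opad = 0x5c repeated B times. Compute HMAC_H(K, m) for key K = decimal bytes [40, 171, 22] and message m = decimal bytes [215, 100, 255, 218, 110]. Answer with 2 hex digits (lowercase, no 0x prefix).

Key decimal bytes [40, 171, 22] = 28 ab 16 is 3 bytes ≤ B = 4; zero-pad to 4 bytes: K' = 28 ab 16 00.
K' ⊕ ipad = 1e 9d 20 36.  K' ⊕ opad = 74 f7 4a 5c.
Inner input = (K'⊕ipad) ∥ m = 1e 9d 20 36 ∥ d7 64 ff da 6e.
Inner hash: sum = 30+157+32+54+215+100+255+218+110 = 1171; mod 256 = 147 → 93.
Outer input = (K'⊕opad) ∥ inner = 74 f7 4a 5c ∥ 93.
Outer hash (tag): sum = 116+247+74+92+147 = 676; mod 256 = 164 → a4.

a4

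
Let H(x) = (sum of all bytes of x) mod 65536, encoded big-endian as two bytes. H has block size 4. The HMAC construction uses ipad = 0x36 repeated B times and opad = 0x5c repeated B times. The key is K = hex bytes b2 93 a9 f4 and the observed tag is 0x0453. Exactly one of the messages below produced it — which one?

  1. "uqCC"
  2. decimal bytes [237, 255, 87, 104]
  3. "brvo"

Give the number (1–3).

Key hex bytes b2 93 a9 f4 is exactly B = 4 bytes: K' = b2 93 a9 f4.
K' ⊕ ipad = 84 a5 9f c2; K' ⊕ opad = ee cf f5 a8.
m1: inner = H(84 a5 9f c2 75 71 43 43) = 03 f6; tag = H(ee cf f5 a8 03 f6) = 0453 ← matches
m2: inner = H(84 a5 9f c2 ed ff 57 68) = 05 35; tag = H(ee cf f5 a8 05 35) = 0394
m3: inner = H(84 a5 9f c2 62 72 76 6f) = 04 43; tag = H(ee cf f5 a8 04 43) = 03a1

1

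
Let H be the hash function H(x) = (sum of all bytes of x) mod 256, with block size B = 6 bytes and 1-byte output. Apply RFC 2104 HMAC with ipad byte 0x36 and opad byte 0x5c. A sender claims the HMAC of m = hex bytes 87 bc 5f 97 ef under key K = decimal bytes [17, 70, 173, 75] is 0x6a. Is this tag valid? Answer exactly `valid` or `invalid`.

Key decimal bytes [17, 70, 173, 75] = 11 46 ad 4b is 4 bytes ≤ B = 6; zero-pad to 6 bytes: K' = 11 46 ad 4b 00 00.
K' ⊕ ipad = 27 70 9b 7d 36 36; K' ⊕ opad = 4d 1a f1 17 5c 5c.
Inner hash: sum = 39+112+155+125+54+54+135+188+95+151+239 = 1347; mod 256 = 67 → 43.
Outer hash (recomputed tag): sum = 77+26+241+23+92+92+67 = 618; mod 256 = 106 → 6a.
Recomputed tag = 6a; claimed = 6a → match.

valid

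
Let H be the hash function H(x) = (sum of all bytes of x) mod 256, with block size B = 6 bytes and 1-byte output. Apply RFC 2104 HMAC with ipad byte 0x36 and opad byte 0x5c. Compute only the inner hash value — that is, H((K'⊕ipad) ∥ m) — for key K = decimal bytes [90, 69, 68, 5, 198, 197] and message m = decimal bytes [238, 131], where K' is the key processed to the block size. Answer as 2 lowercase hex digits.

d8

Key decimal bytes [90, 69, 68, 5, 198, 197] = 5a 45 44 05 c6 c5 is exactly B = 6 bytes: K' = 5a 45 44 05 c6 c5.
K' ⊕ ipad = 6c 73 72 33 f0 f3.
Inner input = 6c 73 72 33 f0 f3 ∥ ee 83.
Inner hash: sum = 108+115+114+51+240+243+238+131 = 1240; mod 256 = 216 → d8.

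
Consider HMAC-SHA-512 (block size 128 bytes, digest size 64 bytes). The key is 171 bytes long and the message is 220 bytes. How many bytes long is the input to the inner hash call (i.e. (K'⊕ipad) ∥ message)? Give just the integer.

Key is 171 > 128 bytes, so it is hashed to 64 bytes then zero-padded to 128: |K'| = 128.
Inner input = (K'⊕ipad) ∥ m → 128 + 220 = 348 bytes.

348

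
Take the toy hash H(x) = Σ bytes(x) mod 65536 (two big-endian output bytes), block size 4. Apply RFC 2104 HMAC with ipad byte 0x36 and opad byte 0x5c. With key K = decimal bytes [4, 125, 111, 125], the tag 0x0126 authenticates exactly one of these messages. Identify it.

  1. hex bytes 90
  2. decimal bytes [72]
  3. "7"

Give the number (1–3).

Key decimal bytes [4, 125, 111, 125] = 04 7d 6f 7d is exactly B = 4 bytes: K' = 04 7d 6f 7d.
K' ⊕ ipad = 32 4b 59 4b; K' ⊕ opad = 58 21 33 21.
m1: inner = H(32 4b 59 4b 90) = 01 b1; tag = H(58 21 33 21 01 b1) = 017f
m2: inner = H(32 4b 59 4b 48) = 01 69; tag = H(58 21 33 21 01 69) = 0137
m3: inner = H(32 4b 59 4b 37) = 01 58; tag = H(58 21 33 21 01 58) = 0126 ← matches

3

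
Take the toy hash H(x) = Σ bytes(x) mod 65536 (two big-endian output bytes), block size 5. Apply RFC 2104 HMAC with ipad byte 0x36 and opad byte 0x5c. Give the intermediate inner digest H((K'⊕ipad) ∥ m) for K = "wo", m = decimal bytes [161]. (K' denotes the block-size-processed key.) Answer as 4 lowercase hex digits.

Key "wo" = 77 6f is 2 bytes ≤ B = 5; zero-pad to 5 bytes: K' = 77 6f 00 00 00.
K' ⊕ ipad = 41 59 36 36 36.
Inner input = 41 59 36 36 36 ∥ a1.
Inner hash: sum = 65+89+54+54+54+161 = 477 → 01 dd.

01dd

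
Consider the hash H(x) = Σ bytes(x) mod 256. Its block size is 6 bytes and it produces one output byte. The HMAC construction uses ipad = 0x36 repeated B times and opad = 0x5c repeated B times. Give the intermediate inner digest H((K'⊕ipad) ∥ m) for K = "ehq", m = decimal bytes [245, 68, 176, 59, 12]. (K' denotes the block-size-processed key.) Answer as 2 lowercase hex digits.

ca

Key "ehq" = 65 68 71 is 3 bytes ≤ B = 6; zero-pad to 6 bytes: K' = 65 68 71 00 00 00.
K' ⊕ ipad = 53 5e 47 36 36 36.
Inner input = 53 5e 47 36 36 36 ∥ f5 44 b0 3b 0c.
Inner hash: sum = 83+94+71+54+54+54+245+68+176+59+12 = 970; mod 256 = 202 → ca.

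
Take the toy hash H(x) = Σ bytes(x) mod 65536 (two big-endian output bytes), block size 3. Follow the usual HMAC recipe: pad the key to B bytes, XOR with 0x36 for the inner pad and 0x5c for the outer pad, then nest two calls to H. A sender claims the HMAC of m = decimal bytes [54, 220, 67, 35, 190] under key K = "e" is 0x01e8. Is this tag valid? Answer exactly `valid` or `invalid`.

Key "e" = 65 is 1 byte ≤ B = 3; zero-pad to 3 bytes: K' = 65 00 00.
K' ⊕ ipad = 53 36 36; K' ⊕ opad = 39 5c 5c.
Inner hash: sum = 83+54+54+54+220+67+35+190 = 757 → 02 f5.
Outer hash (recomputed tag): sum = 57+92+92+2+245 = 488 → 01 e8.
Recomputed tag = 01e8; claimed = 01e8 → match.

valid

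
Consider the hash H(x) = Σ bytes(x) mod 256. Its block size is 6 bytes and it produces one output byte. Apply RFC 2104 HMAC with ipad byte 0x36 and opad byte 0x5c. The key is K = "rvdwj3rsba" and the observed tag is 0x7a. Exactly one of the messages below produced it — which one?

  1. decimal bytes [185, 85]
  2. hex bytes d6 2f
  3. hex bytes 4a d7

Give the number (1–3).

1

Key "rvdwj3rsba" = 72 76 64 77 6a 33 72 73 62 61 is 10 bytes > B = 6, so hash it first: H(key) = 08, then zero-pad to 6 bytes: K' = 08 00 00 00 00 00.
K' ⊕ ipad = 3e 36 36 36 36 36; K' ⊕ opad = 54 5c 5c 5c 5c 5c.
m1: inner = H(3e 36 36 36 36 36 b9 55) = 5a; tag = H(54 5c 5c 5c 5c 5c 5a) = 7a ← matches
m2: inner = H(3e 36 36 36 36 36 d6 2f) = 51; tag = H(54 5c 5c 5c 5c 5c 51) = 71
m3: inner = H(3e 36 36 36 36 36 4a d7) = 6d; tag = H(54 5c 5c 5c 5c 5c 6d) = 8d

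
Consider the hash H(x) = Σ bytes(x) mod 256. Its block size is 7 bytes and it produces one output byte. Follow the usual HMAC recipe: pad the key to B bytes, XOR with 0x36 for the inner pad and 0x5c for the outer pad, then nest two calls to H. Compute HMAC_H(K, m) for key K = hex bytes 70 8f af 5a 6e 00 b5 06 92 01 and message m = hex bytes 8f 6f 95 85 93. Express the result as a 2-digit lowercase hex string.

Key hex bytes 70 8f af 5a 6e 00 b5 06 92 01 is 10 bytes > B = 7, so hash it first: H(key) = c4, then zero-pad to 7 bytes: K' = c4 00 00 00 00 00 00.
K' ⊕ ipad = f2 36 36 36 36 36 36.  K' ⊕ opad = 98 5c 5c 5c 5c 5c 5c.
Inner input = (K'⊕ipad) ∥ m = f2 36 36 36 36 36 36 ∥ 8f 6f 95 85 93.
Inner hash: sum = 242+54+54+54+54+54+54+143+111+149+133+147 = 1249; mod 256 = 225 → e1.
Outer input = (K'⊕opad) ∥ inner = 98 5c 5c 5c 5c 5c 5c ∥ e1.
Outer hash (tag): sum = 152+92+92+92+92+92+92+225 = 929; mod 256 = 161 → a1.

a1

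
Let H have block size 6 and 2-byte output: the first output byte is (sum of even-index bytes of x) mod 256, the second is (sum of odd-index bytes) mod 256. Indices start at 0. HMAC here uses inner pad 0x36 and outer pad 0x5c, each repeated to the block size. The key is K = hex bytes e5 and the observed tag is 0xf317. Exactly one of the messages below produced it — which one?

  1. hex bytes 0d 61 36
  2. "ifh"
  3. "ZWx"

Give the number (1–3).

1

Key hex bytes e5 is 1 byte ≤ B = 6; zero-pad to 6 bytes: K' = e5 00 00 00 00 00.
K' ⊕ ipad = d3 36 36 36 36 36; K' ⊕ opad = b9 5c 5c 5c 5c 5c.
m1: inner = H(d3 36 36 36 36 36 0d 61 36) = 82 03; tag = H(b9 5c 5c 5c 5c 5c 82 03) = f317 ← matches
m2: inner = H(d3 36 36 36 36 36 69 66 68) = 10 08; tag = H(b9 5c 5c 5c 5c 5c 10 08) = 811c
m3: inner = H(d3 36 36 36 36 36 5a 57 78) = 11 f9; tag = H(b9 5c 5c 5c 5c 5c 11 f9) = 820d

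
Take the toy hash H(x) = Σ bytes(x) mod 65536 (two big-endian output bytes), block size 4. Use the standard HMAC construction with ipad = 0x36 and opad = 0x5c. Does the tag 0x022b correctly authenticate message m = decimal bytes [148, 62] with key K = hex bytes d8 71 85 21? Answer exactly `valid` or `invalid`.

Key hex bytes d8 71 85 21 is exactly B = 4 bytes: K' = d8 71 85 21.
K' ⊕ ipad = ee 47 b3 17; K' ⊕ opad = 84 2d d9 7d.
Inner hash: sum = 238+71+179+23+148+62 = 721 → 02 d1.
Outer hash (recomputed tag): sum = 132+45+217+125+2+209 = 730 → 02 da.
Recomputed tag = 02da; claimed = 022b → mismatch.

invalid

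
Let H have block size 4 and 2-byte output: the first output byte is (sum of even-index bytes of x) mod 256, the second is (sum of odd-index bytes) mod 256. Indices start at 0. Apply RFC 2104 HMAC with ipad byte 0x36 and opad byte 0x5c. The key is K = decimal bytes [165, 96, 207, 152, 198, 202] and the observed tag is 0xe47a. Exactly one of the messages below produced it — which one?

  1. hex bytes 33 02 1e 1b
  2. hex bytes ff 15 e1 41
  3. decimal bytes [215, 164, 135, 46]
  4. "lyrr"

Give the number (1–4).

2

Key decimal bytes [165, 96, 207, 152, 198, 202] = a5 60 cf 98 c6 ca is 6 bytes > B = 4, so hash it first: H(key) = 3a c2, then zero-pad to 4 bytes: K' = 3a c2 00 00.
K' ⊕ ipad = 0c f4 36 36; K' ⊕ opad = 66 9e 5c 5c.
m1: inner = H(0c f4 36 36 33 02 1e 1b) = 93 47; tag = H(66 9e 5c 5c 93 47) = 5541
m2: inner = H(0c f4 36 36 ff 15 e1 41) = 22 80; tag = H(66 9e 5c 5c 22 80) = e47a ← matches
m3: inner = H(0c f4 36 36 d7 a4 87 2e) = a0 fc; tag = H(66 9e 5c 5c a0 fc) = 62f6
m4: inner = H(0c f4 36 36 6c 79 72 72) = 20 15; tag = H(66 9e 5c 5c 20 15) = e20f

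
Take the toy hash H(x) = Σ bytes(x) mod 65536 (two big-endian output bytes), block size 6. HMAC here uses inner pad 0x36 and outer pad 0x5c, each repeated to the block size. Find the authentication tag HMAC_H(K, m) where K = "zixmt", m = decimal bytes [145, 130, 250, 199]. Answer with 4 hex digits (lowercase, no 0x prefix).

Key "zixmt" = 7a 69 78 6d 74 is 5 bytes ≤ B = 6; zero-pad to 6 bytes: K' = 7a 69 78 6d 74 00.
K' ⊕ ipad = 4c 5f 4e 5b 42 36.  K' ⊕ opad = 26 35 24 31 28 5c.
Inner input = (K'⊕ipad) ∥ m = 4c 5f 4e 5b 42 36 ∥ 91 82 fa c7.
Inner hash: sum = 76+95+78+91+66+54+145+130+250+199 = 1184 → 04 a0.
Outer input = (K'⊕opad) ∥ inner = 26 35 24 31 28 5c ∥ 04 a0.
Outer hash (tag): sum = 38+53+36+49+40+92+4+160 = 472 → 01 d8.

01d8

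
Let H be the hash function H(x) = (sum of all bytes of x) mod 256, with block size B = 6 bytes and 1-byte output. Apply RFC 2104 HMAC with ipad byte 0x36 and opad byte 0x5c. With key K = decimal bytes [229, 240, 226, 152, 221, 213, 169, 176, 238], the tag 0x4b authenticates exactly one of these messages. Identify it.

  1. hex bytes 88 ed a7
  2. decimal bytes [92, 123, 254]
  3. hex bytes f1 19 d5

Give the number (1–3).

3

Key decimal bytes [229, 240, 226, 152, 221, 213, 169, 176, 238] = e5 f0 e2 98 dd d5 a9 b0 ee is 9 bytes > B = 6, so hash it first: H(key) = 48, then zero-pad to 6 bytes: K' = 48 00 00 00 00 00.
K' ⊕ ipad = 7e 36 36 36 36 36; K' ⊕ opad = 14 5c 5c 5c 5c 5c.
m1: inner = H(7e 36 36 36 36 36 88 ed a7) = a8; tag = H(14 5c 5c 5c 5c 5c a8) = 88
m2: inner = H(7e 36 36 36 36 36 5c 7b fe) = 61; tag = H(14 5c 5c 5c 5c 5c 61) = 41
m3: inner = H(7e 36 36 36 36 36 f1 19 d5) = 6b; tag = H(14 5c 5c 5c 5c 5c 6b) = 4b ← matches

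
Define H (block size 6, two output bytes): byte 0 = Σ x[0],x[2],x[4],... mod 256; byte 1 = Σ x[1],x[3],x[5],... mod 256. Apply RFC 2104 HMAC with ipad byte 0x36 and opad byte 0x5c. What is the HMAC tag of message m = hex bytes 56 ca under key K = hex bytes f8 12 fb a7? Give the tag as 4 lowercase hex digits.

ce5a

Key hex bytes f8 12 fb a7 is 4 bytes ≤ B = 6; zero-pad to 6 bytes: K' = f8 12 fb a7 00 00.
K' ⊕ ipad = ce 24 cd 91 36 36.  K' ⊕ opad = a4 4e a7 fb 5c 5c.
Inner input = (K'⊕ipad) ∥ m = ce 24 cd 91 36 36 ∥ 56 ca.
Inner hash: even-index sum = 551 mod 256 = 39; odd-index sum = 437 mod 256 = 181 → 27 b5.
Outer input = (K'⊕opad) ∥ inner = a4 4e a7 fb 5c 5c ∥ 27 b5.
Outer hash (tag): even-index sum = 462 mod 256 = 206; odd-index sum = 602 mod 256 = 90 → ce 5a.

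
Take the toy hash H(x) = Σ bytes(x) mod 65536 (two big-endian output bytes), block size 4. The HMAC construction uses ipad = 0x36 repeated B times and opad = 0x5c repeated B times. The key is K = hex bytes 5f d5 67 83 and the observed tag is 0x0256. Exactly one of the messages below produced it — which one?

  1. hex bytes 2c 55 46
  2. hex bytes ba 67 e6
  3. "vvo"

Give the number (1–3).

Key hex bytes 5f d5 67 83 is exactly B = 4 bytes: K' = 5f d5 67 83.
K' ⊕ ipad = 69 e3 51 b5; K' ⊕ opad = 03 89 3b df.
m1: inner = H(69 e3 51 b5 2c 55 46) = 03 19; tag = H(03 89 3b df 03 19) = 01c2
m2: inner = H(69 e3 51 b5 ba 67 e6) = 04 59; tag = H(03 89 3b df 04 59) = 0203
m3: inner = H(69 e3 51 b5 76 76 6f) = 03 ad; tag = H(03 89 3b df 03 ad) = 0256 ← matches

3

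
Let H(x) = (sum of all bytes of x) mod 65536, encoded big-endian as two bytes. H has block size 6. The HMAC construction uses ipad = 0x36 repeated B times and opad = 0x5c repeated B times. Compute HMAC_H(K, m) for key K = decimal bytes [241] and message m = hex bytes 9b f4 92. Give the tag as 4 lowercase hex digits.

Key decimal bytes [241] = f1 is 1 byte ≤ B = 6; zero-pad to 6 bytes: K' = f1 00 00 00 00 00.
K' ⊕ ipad = c7 36 36 36 36 36.  K' ⊕ opad = ad 5c 5c 5c 5c 5c.
Inner input = (K'⊕ipad) ∥ m = c7 36 36 36 36 36 ∥ 9b f4 92.
Inner hash: sum = 199+54+54+54+54+54+155+244+146 = 1014 → 03 f6.
Outer input = (K'⊕opad) ∥ inner = ad 5c 5c 5c 5c 5c ∥ 03 f6.
Outer hash (tag): sum = 173+92+92+92+92+92+3+246 = 882 → 03 72.

0372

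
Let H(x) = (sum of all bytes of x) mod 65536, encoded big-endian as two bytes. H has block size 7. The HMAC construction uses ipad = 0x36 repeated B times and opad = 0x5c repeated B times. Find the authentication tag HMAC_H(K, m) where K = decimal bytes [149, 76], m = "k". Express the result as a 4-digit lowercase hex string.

033d

Key decimal bytes [149, 76] = 95 4c is 2 bytes ≤ B = 7; zero-pad to 7 bytes: K' = 95 4c 00 00 00 00 00.
K' ⊕ ipad = a3 7a 36 36 36 36 36.  K' ⊕ opad = c9 10 5c 5c 5c 5c 5c.
Inner input = (K'⊕ipad) ∥ m = a3 7a 36 36 36 36 36 ∥ 6b.
Inner hash: sum = 163+122+54+54+54+54+54+107 = 662 → 02 96.
Outer input = (K'⊕opad) ∥ inner = c9 10 5c 5c 5c 5c 5c ∥ 02 96.
Outer hash (tag): sum = 201+16+92+92+92+92+92+2+150 = 829 → 03 3d.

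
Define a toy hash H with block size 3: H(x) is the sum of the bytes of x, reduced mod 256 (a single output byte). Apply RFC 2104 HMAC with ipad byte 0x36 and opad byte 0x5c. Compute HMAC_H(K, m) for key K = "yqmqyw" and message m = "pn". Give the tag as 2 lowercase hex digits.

74

Key "yqmqyw" = 79 71 6d 71 79 77 is 6 bytes > B = 3, so hash it first: H(key) = b8, then zero-pad to 3 bytes: K' = b8 00 00.
K' ⊕ ipad = 8e 36 36.  K' ⊕ opad = e4 5c 5c.
Inner input = (K'⊕ipad) ∥ m = 8e 36 36 ∥ 70 6e.
Inner hash: sum = 142+54+54+112+110 = 472; mod 256 = 216 → d8.
Outer input = (K'⊕opad) ∥ inner = e4 5c 5c ∥ d8.
Outer hash (tag): sum = 228+92+92+216 = 628; mod 256 = 116 → 74.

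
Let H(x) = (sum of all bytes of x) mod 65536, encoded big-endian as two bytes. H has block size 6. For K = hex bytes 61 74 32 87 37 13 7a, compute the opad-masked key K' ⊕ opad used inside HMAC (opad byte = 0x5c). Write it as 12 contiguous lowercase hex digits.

5e0e5c5c5c5c

Key hex bytes 61 74 32 87 37 13 7a is 7 bytes > B = 6, so hash it first: H(key) = 02 52, then zero-pad to 6 bytes: K' = 02 52 00 00 00 00.
XOR each byte with 0x5c: 02⊕5c=5e, 52⊕5c=0e, 00⊕5c=5c, 00⊕5c=5c, 00⊕5c=5c, 00⊕5c=5c.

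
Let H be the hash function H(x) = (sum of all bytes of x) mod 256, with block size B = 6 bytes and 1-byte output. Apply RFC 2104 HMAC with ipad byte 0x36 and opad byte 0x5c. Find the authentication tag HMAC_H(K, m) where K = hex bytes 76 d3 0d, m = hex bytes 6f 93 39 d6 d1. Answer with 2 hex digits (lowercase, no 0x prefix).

Key hex bytes 76 d3 0d is 3 bytes ≤ B = 6; zero-pad to 6 bytes: K' = 76 d3 0d 00 00 00.
K' ⊕ ipad = 40 e5 3b 36 36 36.  K' ⊕ opad = 2a 8f 51 5c 5c 5c.
Inner input = (K'⊕ipad) ∥ m = 40 e5 3b 36 36 36 ∥ 6f 93 39 d6 d1.
Inner hash: sum = 64+229+59+54+54+54+111+147+57+214+209 = 1252; mod 256 = 228 → e4.
Outer input = (K'⊕opad) ∥ inner = 2a 8f 51 5c 5c 5c ∥ e4.
Outer hash (tag): sum = 42+143+81+92+92+92+228 = 770; mod 256 = 2 → 02.

02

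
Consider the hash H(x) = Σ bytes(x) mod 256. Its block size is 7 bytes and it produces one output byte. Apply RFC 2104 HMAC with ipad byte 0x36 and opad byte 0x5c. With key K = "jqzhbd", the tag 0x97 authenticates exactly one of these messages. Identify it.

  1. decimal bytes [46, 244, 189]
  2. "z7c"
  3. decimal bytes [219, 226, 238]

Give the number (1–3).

Key "jqzhbd" = 6a 71 7a 68 62 64 is 6 bytes ≤ B = 7; zero-pad to 7 bytes: K' = 6a 71 7a 68 62 64 00.
K' ⊕ ipad = 5c 47 4c 5e 54 52 36; K' ⊕ opad = 36 2d 26 34 3e 38 5c.
m1: inner = H(5c 47 4c 5e 54 52 36 2e f4 bd) = 08; tag = H(36 2d 26 34 3e 38 5c 08) = 97 ← matches
m2: inner = H(5c 47 4c 5e 54 52 36 7a 37 63) = 3d; tag = H(36 2d 26 34 3e 38 5c 3d) = cc
m3: inner = H(5c 47 4c 5e 54 52 36 db e2 ee) = d4; tag = H(36 2d 26 34 3e 38 5c d4) = 63

1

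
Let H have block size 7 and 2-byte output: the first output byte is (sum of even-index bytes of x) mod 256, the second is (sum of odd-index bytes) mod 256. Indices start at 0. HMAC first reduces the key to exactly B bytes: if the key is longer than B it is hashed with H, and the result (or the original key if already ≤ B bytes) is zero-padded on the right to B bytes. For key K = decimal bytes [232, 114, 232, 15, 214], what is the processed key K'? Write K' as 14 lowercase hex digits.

e872e80fd60000

Key decimal bytes [232, 114, 232, 15, 214] = e8 72 e8 0f d6 is 5 bytes ≤ B = 7; zero-pad to 7 bytes: K' = e8 72 e8 0f d6 00 00.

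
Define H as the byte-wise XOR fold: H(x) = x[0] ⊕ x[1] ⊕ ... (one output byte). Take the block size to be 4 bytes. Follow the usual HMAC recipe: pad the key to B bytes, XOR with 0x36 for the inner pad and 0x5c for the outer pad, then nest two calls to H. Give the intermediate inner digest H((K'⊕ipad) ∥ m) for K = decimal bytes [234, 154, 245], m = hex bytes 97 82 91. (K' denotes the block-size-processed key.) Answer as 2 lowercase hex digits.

01

Key decimal bytes [234, 154, 245] = ea 9a f5 is 3 bytes ≤ B = 4; zero-pad to 4 bytes: K' = ea 9a f5 00.
K' ⊕ ipad = dc ac c3 36.
Inner input = dc ac c3 36 ∥ 97 82 91.
Inner hash: XOR dc⊕ac⊕c3⊕36⊕97⊕82⊕91 = 01.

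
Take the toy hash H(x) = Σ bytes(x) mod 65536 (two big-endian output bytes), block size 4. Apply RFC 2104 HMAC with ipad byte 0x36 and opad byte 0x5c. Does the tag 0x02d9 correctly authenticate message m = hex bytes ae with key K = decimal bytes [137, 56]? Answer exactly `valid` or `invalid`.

valid

Key decimal bytes [137, 56] = 89 38 is 2 bytes ≤ B = 4; zero-pad to 4 bytes: K' = 89 38 00 00.
K' ⊕ ipad = bf 0e 36 36; K' ⊕ opad = d5 64 5c 5c.
Inner hash: sum = 191+14+54+54+174 = 487 → 01 e7.
Outer hash (recomputed tag): sum = 213+100+92+92+1+231 = 729 → 02 d9.
Recomputed tag = 02d9; claimed = 02d9 → match.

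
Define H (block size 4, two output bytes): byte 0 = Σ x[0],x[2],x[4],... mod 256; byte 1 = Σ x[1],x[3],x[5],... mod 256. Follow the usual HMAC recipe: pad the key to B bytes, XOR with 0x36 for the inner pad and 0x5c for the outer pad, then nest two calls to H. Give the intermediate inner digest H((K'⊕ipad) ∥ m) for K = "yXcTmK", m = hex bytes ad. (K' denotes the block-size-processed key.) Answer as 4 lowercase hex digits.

Key "yXcTmK" = 79 58 63 54 6d 4b is 6 bytes > B = 4, so hash it first: H(key) = 49 f7, then zero-pad to 4 bytes: K' = 49 f7 00 00.
K' ⊕ ipad = 7f c1 36 36.
Inner input = 7f c1 36 36 ∥ ad.
Inner hash: even-index sum = 354 mod 256 = 98; odd-index sum = 247 mod 256 = 247 → 62 f7.

62f7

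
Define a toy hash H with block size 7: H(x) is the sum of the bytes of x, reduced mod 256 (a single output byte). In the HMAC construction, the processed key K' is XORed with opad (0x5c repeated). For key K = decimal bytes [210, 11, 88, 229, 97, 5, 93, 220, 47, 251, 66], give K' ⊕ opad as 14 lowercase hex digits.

Key decimal bytes [210, 11, 88, 229, 97, 5, 93, 220, 47, 251, 66] = d2 0b 58 e5 61 05 5d dc 2f fb 42 is 11 bytes > B = 7, so hash it first: H(key) = 25, then zero-pad to 7 bytes: K' = 25 00 00 00 00 00 00.
XOR each byte with 0x5c: 25⊕5c=79, 00⊕5c=5c, 00⊕5c=5c, 00⊕5c=5c, 00⊕5c=5c, 00⊕5c=5c, 00⊕5c=5c.

795c5c5c5c5c5c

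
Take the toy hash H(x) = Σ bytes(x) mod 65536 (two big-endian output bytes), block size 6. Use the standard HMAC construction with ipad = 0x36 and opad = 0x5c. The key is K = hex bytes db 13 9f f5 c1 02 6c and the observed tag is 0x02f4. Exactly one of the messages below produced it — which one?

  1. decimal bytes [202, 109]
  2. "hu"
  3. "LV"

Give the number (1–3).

Key hex bytes db 13 9f f5 c1 02 6c is 7 bytes > B = 6, so hash it first: H(key) = 03 b1, then zero-pad to 6 bytes: K' = 03 b1 00 00 00 00.
K' ⊕ ipad = 35 87 36 36 36 36; K' ⊕ opad = 5f ed 5c 5c 5c 5c.
m1: inner = H(35 87 36 36 36 36 ca 6d) = 02 cb; tag = H(5f ed 5c 5c 5c 5c 02 cb) = 0389
m2: inner = H(35 87 36 36 36 36 68 75) = 02 71; tag = H(5f ed 5c 5c 5c 5c 02 71) = 032f
m3: inner = H(35 87 36 36 36 36 4c 56) = 02 36; tag = H(5f ed 5c 5c 5c 5c 02 36) = 02f4 ← matches

3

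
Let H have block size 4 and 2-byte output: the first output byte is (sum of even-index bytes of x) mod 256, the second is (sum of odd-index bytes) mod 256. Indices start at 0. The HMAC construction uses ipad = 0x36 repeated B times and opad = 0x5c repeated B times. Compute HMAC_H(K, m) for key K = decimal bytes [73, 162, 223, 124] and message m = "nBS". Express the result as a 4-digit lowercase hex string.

c13e

Key decimal bytes [73, 162, 223, 124] = 49 a2 df 7c is exactly B = 4 bytes: K' = 49 a2 df 7c.
K' ⊕ ipad = 7f 94 e9 4a.  K' ⊕ opad = 15 fe 83 20.
Inner input = (K'⊕ipad) ∥ m = 7f 94 e9 4a ∥ 6e 42 53.
Inner hash: even-index sum = 553 mod 256 = 41; odd-index sum = 288 mod 256 = 32 → 29 20.
Outer input = (K'⊕opad) ∥ inner = 15 fe 83 20 ∥ 29 20.
Outer hash (tag): even-index sum = 193 mod 256 = 193; odd-index sum = 318 mod 256 = 62 → c1 3e.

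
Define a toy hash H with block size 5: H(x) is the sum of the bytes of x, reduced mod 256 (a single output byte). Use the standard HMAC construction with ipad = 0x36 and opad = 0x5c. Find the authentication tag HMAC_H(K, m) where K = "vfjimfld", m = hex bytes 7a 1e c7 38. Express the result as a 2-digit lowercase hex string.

Key "vfjimfld" = 76 66 6a 69 6d 66 6c 64 is 8 bytes > B = 5, so hash it first: H(key) = 52, then zero-pad to 5 bytes: K' = 52 00 00 00 00.
K' ⊕ ipad = 64 36 36 36 36.  K' ⊕ opad = 0e 5c 5c 5c 5c.
Inner input = (K'⊕ipad) ∥ m = 64 36 36 36 36 ∥ 7a 1e c7 38.
Inner hash: sum = 100+54+54+54+54+122+30+199+56 = 723; mod 256 = 211 → d3.
Outer input = (K'⊕opad) ∥ inner = 0e 5c 5c 5c 5c ∥ d3.
Outer hash (tag): sum = 14+92+92+92+92+211 = 593; mod 256 = 81 → 51.

51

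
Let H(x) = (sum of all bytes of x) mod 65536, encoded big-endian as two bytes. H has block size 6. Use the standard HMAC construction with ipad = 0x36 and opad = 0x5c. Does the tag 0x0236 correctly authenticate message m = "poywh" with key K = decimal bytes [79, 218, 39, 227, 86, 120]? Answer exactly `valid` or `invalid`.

valid

Key decimal bytes [79, 218, 39, 227, 86, 120] = 4f da 27 e3 56 78 is exactly B = 6 bytes: K' = 4f da 27 e3 56 78.
K' ⊕ ipad = 79 ec 11 d5 60 4e; K' ⊕ opad = 13 86 7b bf 0a 24.
Inner hash: sum = 121+236+17+213+96+78+112+111+121+119+104 = 1328 → 05 30.
Outer hash (recomputed tag): sum = 19+134+123+191+10+36+5+48 = 566 → 02 36.
Recomputed tag = 0236; claimed = 0236 → match.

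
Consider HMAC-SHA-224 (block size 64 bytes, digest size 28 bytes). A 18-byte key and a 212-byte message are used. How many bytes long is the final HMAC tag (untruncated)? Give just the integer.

The tag is one SHA-224 digest: 28 bytes.

28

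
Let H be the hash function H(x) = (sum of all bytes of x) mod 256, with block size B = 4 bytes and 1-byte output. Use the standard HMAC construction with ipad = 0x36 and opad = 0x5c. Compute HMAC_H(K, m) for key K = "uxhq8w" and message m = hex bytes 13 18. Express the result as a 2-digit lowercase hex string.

Key "uxhq8w" = 75 78 68 71 38 77 is 6 bytes > B = 4, so hash it first: H(key) = 75, then zero-pad to 4 bytes: K' = 75 00 00 00.
K' ⊕ ipad = 43 36 36 36.  K' ⊕ opad = 29 5c 5c 5c.
Inner input = (K'⊕ipad) ∥ m = 43 36 36 36 ∥ 13 18.
Inner hash: sum = 67+54+54+54+19+24 = 272; mod 256 = 16 → 10.
Outer input = (K'⊕opad) ∥ inner = 29 5c 5c 5c ∥ 10.
Outer hash (tag): sum = 41+92+92+92+16 = 333; mod 256 = 77 → 4d.

4d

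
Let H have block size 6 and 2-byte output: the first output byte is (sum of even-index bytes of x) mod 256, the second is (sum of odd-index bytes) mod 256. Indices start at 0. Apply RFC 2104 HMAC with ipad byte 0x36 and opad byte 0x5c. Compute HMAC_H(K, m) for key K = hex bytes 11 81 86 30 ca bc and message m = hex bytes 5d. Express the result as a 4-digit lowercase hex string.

ed70

Key hex bytes 11 81 86 30 ca bc is exactly B = 6 bytes: K' = 11 81 86 30 ca bc.
K' ⊕ ipad = 27 b7 b0 06 fc 8a.  K' ⊕ opad = 4d dd da 6c 96 e0.
Inner input = (K'⊕ipad) ∥ m = 27 b7 b0 06 fc 8a ∥ 5d.
Inner hash: even-index sum = 560 mod 256 = 48; odd-index sum = 327 mod 256 = 71 → 30 47.
Outer input = (K'⊕opad) ∥ inner = 4d dd da 6c 96 e0 ∥ 30 47.
Outer hash (tag): even-index sum = 493 mod 256 = 237; odd-index sum = 624 mod 256 = 112 → ed 70.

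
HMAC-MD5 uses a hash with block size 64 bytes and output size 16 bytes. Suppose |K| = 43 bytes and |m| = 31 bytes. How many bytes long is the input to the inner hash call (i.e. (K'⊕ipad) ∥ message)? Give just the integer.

95

Key is 43 ≤ 64 bytes, zero-padded: |K'| = 64.
Inner input = (K'⊕ipad) ∥ m → 64 + 31 = 95 bytes.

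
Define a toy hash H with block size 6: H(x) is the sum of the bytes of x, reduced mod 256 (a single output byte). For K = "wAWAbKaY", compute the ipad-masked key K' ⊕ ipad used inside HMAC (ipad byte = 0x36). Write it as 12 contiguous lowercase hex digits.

813636363636

Key "wAWAbKaY" = 77 41 57 41 62 4b 61 59 is 8 bytes > B = 6, so hash it first: H(key) = b7, then zero-pad to 6 bytes: K' = b7 00 00 00 00 00.
XOR each byte with 0x36: b7⊕36=81, 00⊕36=36, 00⊕36=36, 00⊕36=36, 00⊕36=36, 00⊕36=36.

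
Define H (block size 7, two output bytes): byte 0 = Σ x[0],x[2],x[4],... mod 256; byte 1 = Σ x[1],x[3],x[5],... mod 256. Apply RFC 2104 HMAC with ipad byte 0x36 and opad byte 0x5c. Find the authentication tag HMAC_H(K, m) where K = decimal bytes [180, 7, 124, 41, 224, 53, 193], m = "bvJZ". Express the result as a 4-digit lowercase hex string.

Key decimal bytes [180, 7, 124, 41, 224, 53, 193] = b4 07 7c 29 e0 35 c1 is exactly B = 7 bytes: K' = b4 07 7c 29 e0 35 c1.
K' ⊕ ipad = 82 31 4a 1f d6 03 f7.  K' ⊕ opad = e8 5b 20 75 bc 69 9d.
Inner input = (K'⊕ipad) ∥ m = 82 31 4a 1f d6 03 f7 ∥ 62 76 4a 5a.
Inner hash: even-index sum = 873 mod 256 = 105; odd-index sum = 255 mod 256 = 255 → 69 ff.
Outer input = (K'⊕opad) ∥ inner = e8 5b 20 75 bc 69 9d ∥ 69 ff.
Outer hash (tag): even-index sum = 864 mod 256 = 96; odd-index sum = 418 mod 256 = 162 → 60 a2.

60a2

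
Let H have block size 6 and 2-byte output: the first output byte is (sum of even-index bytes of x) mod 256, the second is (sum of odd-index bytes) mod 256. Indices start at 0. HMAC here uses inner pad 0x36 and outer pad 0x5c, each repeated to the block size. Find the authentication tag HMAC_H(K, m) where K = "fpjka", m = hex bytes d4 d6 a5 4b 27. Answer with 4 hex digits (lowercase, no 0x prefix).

50b9

Key "fpjka" = 66 70 6a 6b 61 is 5 bytes ≤ B = 6; zero-pad to 6 bytes: K' = 66 70 6a 6b 61 00.
K' ⊕ ipad = 50 46 5c 5d 57 36.  K' ⊕ opad = 3a 2c 36 37 3d 5c.
Inner input = (K'⊕ipad) ∥ m = 50 46 5c 5d 57 36 ∥ d4 d6 a5 4b 27.
Inner hash: even-index sum = 675 mod 256 = 163; odd-index sum = 506 mod 256 = 250 → a3 fa.
Outer input = (K'⊕opad) ∥ inner = 3a 2c 36 37 3d 5c ∥ a3 fa.
Outer hash (tag): even-index sum = 336 mod 256 = 80; odd-index sum = 441 mod 256 = 185 → 50 b9.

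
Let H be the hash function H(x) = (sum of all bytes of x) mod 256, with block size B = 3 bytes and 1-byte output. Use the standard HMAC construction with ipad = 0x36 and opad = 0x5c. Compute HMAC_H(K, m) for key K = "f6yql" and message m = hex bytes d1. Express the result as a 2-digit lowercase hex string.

67

Key "f6yql" = 66 36 79 71 6c is 5 bytes > B = 3, so hash it first: H(key) = f2, then zero-pad to 3 bytes: K' = f2 00 00.
K' ⊕ ipad = c4 36 36.  K' ⊕ opad = ae 5c 5c.
Inner input = (K'⊕ipad) ∥ m = c4 36 36 ∥ d1.
Inner hash: sum = 196+54+54+209 = 513; mod 256 = 1 → 01.
Outer input = (K'⊕opad) ∥ inner = ae 5c 5c ∥ 01.
Outer hash (tag): sum = 174+92+92+1 = 359; mod 256 = 103 → 67.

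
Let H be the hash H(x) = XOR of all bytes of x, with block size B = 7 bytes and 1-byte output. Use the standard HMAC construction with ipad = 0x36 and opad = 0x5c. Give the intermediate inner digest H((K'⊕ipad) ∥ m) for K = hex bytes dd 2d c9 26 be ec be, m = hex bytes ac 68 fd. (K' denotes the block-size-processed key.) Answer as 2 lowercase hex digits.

fc

Key hex bytes dd 2d c9 26 be ec be is exactly B = 7 bytes: K' = dd 2d c9 26 be ec be.
K' ⊕ ipad = eb 1b ff 10 88 da 88.
Inner input = eb 1b ff 10 88 da 88 ∥ ac 68 fd.
Inner hash: XOR eb⊕1b⊕ff⊕10⊕88⊕da⊕88⊕ac⊕68⊕fd = fc.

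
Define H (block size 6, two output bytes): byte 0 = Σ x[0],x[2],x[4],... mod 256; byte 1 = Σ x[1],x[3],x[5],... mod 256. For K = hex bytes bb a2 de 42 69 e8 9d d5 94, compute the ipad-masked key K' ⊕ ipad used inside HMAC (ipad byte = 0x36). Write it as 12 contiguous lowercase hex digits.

Key hex bytes bb a2 de 42 69 e8 9d d5 94 is 9 bytes > B = 6, so hash it first: H(key) = 33 a1, then zero-pad to 6 bytes: K' = 33 a1 00 00 00 00.
XOR each byte with 0x36: 33⊕36=05, a1⊕36=97, 00⊕36=36, 00⊕36=36, 00⊕36=36, 00⊕36=36.

059736363636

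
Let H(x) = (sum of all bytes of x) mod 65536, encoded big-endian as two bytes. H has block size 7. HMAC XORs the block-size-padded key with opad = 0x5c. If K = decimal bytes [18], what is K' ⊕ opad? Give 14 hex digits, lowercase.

4e5c5c5c5c5c5c

Key decimal bytes [18] = 12 is 1 byte ≤ B = 7; zero-pad to 7 bytes: K' = 12 00 00 00 00 00 00.
XOR each byte with 0x5c: 12⊕5c=4e, 00⊕5c=5c, 00⊕5c=5c, 00⊕5c=5c, 00⊕5c=5c, 00⊕5c=5c, 00⊕5c=5c.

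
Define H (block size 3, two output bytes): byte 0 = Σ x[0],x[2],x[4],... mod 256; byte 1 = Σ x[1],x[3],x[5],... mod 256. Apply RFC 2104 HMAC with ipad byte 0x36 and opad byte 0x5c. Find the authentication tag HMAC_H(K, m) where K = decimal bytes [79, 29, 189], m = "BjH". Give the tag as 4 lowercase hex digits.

Key decimal bytes [79, 29, 189] = 4f 1d bd is exactly B = 3 bytes: K' = 4f 1d bd.
K' ⊕ ipad = 79 2b 8b.  K' ⊕ opad = 13 41 e1.
Inner input = (K'⊕ipad) ∥ m = 79 2b 8b ∥ 42 6a 48.
Inner hash: even-index sum = 366 mod 256 = 110; odd-index sum = 181 mod 256 = 181 → 6e b5.
Outer input = (K'⊕opad) ∥ inner = 13 41 e1 ∥ 6e b5.
Outer hash (tag): even-index sum = 425 mod 256 = 169; odd-index sum = 175 mod 256 = 175 → a9 af.

a9af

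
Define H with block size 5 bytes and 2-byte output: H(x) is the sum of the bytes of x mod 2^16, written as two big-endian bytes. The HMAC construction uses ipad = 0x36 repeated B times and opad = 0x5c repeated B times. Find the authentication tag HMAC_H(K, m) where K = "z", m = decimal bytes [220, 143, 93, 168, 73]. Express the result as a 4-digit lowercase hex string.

Key "z" = 7a is 1 byte ≤ B = 5; zero-pad to 5 bytes: K' = 7a 00 00 00 00.
K' ⊕ ipad = 4c 36 36 36 36.  K' ⊕ opad = 26 5c 5c 5c 5c.
Inner input = (K'⊕ipad) ∥ m = 4c 36 36 36 36 ∥ dc 8f 5d a8 49.
Inner hash: sum = 76+54+54+54+54+220+143+93+168+73 = 989 → 03 dd.
Outer input = (K'⊕opad) ∥ inner = 26 5c 5c 5c 5c ∥ 03 dd.
Outer hash (tag): sum = 38+92+92+92+92+3+221 = 630 → 02 76.

0276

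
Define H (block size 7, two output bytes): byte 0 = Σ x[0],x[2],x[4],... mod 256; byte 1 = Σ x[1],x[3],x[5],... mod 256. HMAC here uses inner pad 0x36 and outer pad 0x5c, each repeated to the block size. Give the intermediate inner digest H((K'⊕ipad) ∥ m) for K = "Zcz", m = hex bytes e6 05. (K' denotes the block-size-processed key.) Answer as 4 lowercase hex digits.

29a7

Key "Zcz" = 5a 63 7a is 3 bytes ≤ B = 7; zero-pad to 7 bytes: K' = 5a 63 7a 00 00 00 00.
K' ⊕ ipad = 6c 55 4c 36 36 36 36.
Inner input = 6c 55 4c 36 36 36 36 ∥ e6 05.
Inner hash: even-index sum = 297 mod 256 = 41; odd-index sum = 423 mod 256 = 167 → 29 a7.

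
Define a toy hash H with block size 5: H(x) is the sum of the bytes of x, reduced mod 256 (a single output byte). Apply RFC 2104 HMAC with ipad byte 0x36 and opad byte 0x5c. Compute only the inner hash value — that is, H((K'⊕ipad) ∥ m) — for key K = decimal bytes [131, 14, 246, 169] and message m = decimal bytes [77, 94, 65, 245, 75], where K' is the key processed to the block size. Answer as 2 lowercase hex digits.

ae

Key decimal bytes [131, 14, 246, 169] = 83 0e f6 a9 is 4 bytes ≤ B = 5; zero-pad to 5 bytes: K' = 83 0e f6 a9 00.
K' ⊕ ipad = b5 38 c0 9f 36.
Inner input = b5 38 c0 9f 36 ∥ 4d 5e 41 f5 4b.
Inner hash: sum = 181+56+192+159+54+77+94+65+245+75 = 1198; mod 256 = 174 → ae.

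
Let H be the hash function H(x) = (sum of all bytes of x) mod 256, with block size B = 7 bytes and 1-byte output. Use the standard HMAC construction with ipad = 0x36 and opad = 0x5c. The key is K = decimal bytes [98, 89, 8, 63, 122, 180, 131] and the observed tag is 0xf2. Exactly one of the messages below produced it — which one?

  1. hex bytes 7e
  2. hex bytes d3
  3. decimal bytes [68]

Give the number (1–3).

Key decimal bytes [98, 89, 8, 63, 122, 180, 131] = 62 59 08 3f 7a b4 83 is exactly B = 7 bytes: K' = 62 59 08 3f 7a b4 83.
K' ⊕ ipad = 54 6f 3e 09 4c 82 b5; K' ⊕ opad = 3e 05 54 63 26 e8 df.
m1: inner = H(54 6f 3e 09 4c 82 b5 7e) = 0b; tag = H(3e 05 54 63 26 e8 df 0b) = f2 ← matches
m2: inner = H(54 6f 3e 09 4c 82 b5 d3) = 60; tag = H(3e 05 54 63 26 e8 df 60) = 47
m3: inner = H(54 6f 3e 09 4c 82 b5 44) = d1; tag = H(3e 05 54 63 26 e8 df d1) = b8

1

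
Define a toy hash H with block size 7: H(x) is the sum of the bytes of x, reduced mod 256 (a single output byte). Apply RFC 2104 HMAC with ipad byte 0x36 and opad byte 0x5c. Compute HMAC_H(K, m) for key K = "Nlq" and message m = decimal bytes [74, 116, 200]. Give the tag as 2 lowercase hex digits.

56

Key "Nlq" = 4e 6c 71 is 3 bytes ≤ B = 7; zero-pad to 7 bytes: K' = 4e 6c 71 00 00 00 00.
K' ⊕ ipad = 78 5a 47 36 36 36 36.  K' ⊕ opad = 12 30 2d 5c 5c 5c 5c.
Inner input = (K'⊕ipad) ∥ m = 78 5a 47 36 36 36 36 ∥ 4a 74 c8.
Inner hash: sum = 120+90+71+54+54+54+54+74+116+200 = 887; mod 256 = 119 → 77.
Outer input = (K'⊕opad) ∥ inner = 12 30 2d 5c 5c 5c 5c ∥ 77.
Outer hash (tag): sum = 18+48+45+92+92+92+92+119 = 598; mod 256 = 86 → 56.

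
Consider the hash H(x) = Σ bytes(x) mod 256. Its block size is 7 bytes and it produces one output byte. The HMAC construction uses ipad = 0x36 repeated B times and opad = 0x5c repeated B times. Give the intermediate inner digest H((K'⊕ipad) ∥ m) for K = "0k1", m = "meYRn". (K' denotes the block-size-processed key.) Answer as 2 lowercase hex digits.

2d

Key "0k1" = 30 6b 31 is 3 bytes ≤ B = 7; zero-pad to 7 bytes: K' = 30 6b 31 00 00 00 00.
K' ⊕ ipad = 06 5d 07 36 36 36 36.
Inner input = 06 5d 07 36 36 36 36 ∥ 6d 65 59 52 6e.
Inner hash: sum = 6+93+7+54+54+54+54+109+101+89+82+110 = 813; mod 256 = 45 → 2d.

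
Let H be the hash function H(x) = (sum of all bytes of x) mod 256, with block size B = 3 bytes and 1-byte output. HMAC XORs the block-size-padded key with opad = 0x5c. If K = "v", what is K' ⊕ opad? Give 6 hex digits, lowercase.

2a5c5c

Key "v" = 76 is 1 byte ≤ B = 3; zero-pad to 3 bytes: K' = 76 00 00.
XOR each byte with 0x5c: 76⊕5c=2a, 00⊕5c=5c, 00⊕5c=5c.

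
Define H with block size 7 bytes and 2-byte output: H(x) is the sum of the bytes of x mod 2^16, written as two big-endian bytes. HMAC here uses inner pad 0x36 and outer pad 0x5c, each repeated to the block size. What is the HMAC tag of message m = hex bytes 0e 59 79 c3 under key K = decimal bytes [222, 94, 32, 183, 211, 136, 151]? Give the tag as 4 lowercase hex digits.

Key decimal bytes [222, 94, 32, 183, 211, 136, 151] = de 5e 20 b7 d3 88 97 is exactly B = 7 bytes: K' = de 5e 20 b7 d3 88 97.
K' ⊕ ipad = e8 68 16 81 e5 be a1.  K' ⊕ opad = 82 02 7c eb 8f d4 cb.
Inner input = (K'⊕ipad) ∥ m = e8 68 16 81 e5 be a1 ∥ 0e 59 79 c3.
Inner hash: sum = 232+104+22+129+229+190+161+14+89+121+195 = 1486 → 05 ce.
Outer input = (K'⊕opad) ∥ inner = 82 02 7c eb 8f d4 cb ∥ 05 ce.
Outer hash (tag): sum = 130+2+124+235+143+212+203+5+206 = 1260 → 04 ec.

04ec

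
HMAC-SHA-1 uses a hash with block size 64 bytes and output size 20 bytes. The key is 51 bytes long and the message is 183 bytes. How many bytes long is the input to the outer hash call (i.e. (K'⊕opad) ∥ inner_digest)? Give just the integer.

84

Key is 51 ≤ 64 bytes, zero-padded: |K'| = 64.
Outer input = (K'⊕opad) ∥ H(inner) → 64 + 20 = 84 bytes.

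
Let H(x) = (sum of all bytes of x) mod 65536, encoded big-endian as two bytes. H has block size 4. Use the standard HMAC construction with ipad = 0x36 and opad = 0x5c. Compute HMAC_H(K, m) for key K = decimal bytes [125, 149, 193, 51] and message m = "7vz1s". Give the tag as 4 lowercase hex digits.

02ae

Key decimal bytes [125, 149, 193, 51] = 7d 95 c1 33 is exactly B = 4 bytes: K' = 7d 95 c1 33.
K' ⊕ ipad = 4b a3 f7 05.  K' ⊕ opad = 21 c9 9d 6f.
Inner input = (K'⊕ipad) ∥ m = 4b a3 f7 05 ∥ 37 76 7a 31 73.
Inner hash: sum = 75+163+247+5+55+118+122+49+115 = 949 → 03 b5.
Outer input = (K'⊕opad) ∥ inner = 21 c9 9d 6f ∥ 03 b5.
Outer hash (tag): sum = 33+201+157+111+3+181 = 686 → 02 ae.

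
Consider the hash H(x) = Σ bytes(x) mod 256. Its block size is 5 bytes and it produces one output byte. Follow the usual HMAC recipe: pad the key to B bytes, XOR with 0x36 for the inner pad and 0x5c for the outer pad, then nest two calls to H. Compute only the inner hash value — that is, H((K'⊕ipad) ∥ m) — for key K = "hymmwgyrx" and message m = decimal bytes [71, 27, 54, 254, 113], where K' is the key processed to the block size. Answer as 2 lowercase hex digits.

a9

Key "hymmwgyrx" = 68 79 6d 6d 77 67 79 72 78 is 9 bytes > B = 5, so hash it first: H(key) = fc, then zero-pad to 5 bytes: K' = fc 00 00 00 00.
K' ⊕ ipad = ca 36 36 36 36.
Inner input = ca 36 36 36 36 ∥ 47 1b 36 fe 71.
Inner hash: sum = 202+54+54+54+54+71+27+54+254+113 = 937; mod 256 = 169 → a9.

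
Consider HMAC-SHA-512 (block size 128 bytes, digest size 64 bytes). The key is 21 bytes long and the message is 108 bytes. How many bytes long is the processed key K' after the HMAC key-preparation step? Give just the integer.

Key is 21 ≤ 128 bytes, zero-padded: |K'| = 128.

128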